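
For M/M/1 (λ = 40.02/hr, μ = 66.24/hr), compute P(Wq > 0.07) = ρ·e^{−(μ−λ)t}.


ρ = 40.02/66.24 = 0.6042
P(Wq > t) = ρ·e^{−(μ−λ)t} = 0.6042·e^{−1.8354}
= 0.6042·0.159550 = 0.096395

Final: 0.096395


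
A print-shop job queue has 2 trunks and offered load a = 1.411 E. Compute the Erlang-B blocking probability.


B(c,a) = (a^c/c!) / Σ_{k=0}^{c} a^k/k!
a^2/2! = 0.995461
Σ terms (k=0..2): 1.00000 + 1.41100 + 0.99546 = 3.406461
B = 0.995461/3.406461 = 0.292227

Final: 0.292227


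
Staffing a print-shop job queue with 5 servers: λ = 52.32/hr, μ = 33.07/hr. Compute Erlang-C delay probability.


a = λ/μ = 1.5821; ρ = a/5 = 0.3164
P₀ = 0.205107 (from M/M/c formula)
C(c,a) = [a^c/(c!(1−ρ))]·P₀ = [9.91215/(120·0.6836)]·0.205107
= 0.12084·0.205107 = 0.024784

Final: 0.024784


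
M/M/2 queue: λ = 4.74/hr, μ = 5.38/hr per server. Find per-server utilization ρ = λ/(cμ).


ρ = λ/(cμ) = 4.74/(2·5.38) = 4.74/10.76 = 0.4405

Final: 0.4405


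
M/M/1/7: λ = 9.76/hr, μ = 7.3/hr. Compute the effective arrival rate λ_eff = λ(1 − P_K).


ρ = 1.3370; P_K = (1−ρ)ρ^7/(1−ρ^8) = 0.279417
λ_eff = λ(1 − P_K) = 9.76·(1 − 0.279417) = 9.76·0.720583 = 7.0329 /hr

Final: 7.0329 /hr


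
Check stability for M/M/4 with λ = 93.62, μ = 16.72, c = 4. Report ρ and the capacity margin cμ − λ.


Total capacity cμ = 4·16.72 = 66.88/hr
ρ = λ/(cμ) = 93.62/66.88 = 1.3998
Stable ⇔ ρ < 1: NO
Spare capacity = cμ − λ = 66.88 − 93.62 = -26.74/hr

Final: ρ = 1.3998; unstable; margin = -26.74/hr


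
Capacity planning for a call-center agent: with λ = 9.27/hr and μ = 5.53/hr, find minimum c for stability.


Stability requires cμ > λ ⇔ c > λ/μ.
λ/μ = 9.27/5.53 = 1.6763
Minimum integer c = ⌊1.6763⌋ + 1 = 2
Check: 2·5.53 = 11.06 > 9.27, while 1·5.53 = 5.53 ≤ 9.27

Final: 2 servers


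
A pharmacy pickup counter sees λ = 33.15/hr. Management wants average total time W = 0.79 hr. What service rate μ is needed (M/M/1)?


W = 1/(μ−λ) ⇒ μ − λ = 1/W = 1/0.79 = 1.2658
μ = λ + 1/W = 33.15 + 1.2658 = 34.4158 per hr

Final: 34.4158 /hr


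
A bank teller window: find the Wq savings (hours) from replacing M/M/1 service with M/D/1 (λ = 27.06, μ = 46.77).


ρ = 27.06/46.77 = 0.5786
Wq(M/M/1) = ρ/(μ−λ) = 0.5786/19.71 = 0.02935 hr
Wq(M/D/1) = ρ/(2(μ−λ)) = 0.01468 hr
Savings = 0.02935 − 0.01468 = 0.01468 hr

Final: 0.01468 hr


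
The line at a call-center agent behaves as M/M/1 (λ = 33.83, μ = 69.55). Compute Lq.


ρ = 33.83/69.55 = 0.4864
Lq = ρ²/(1−ρ) = 0.2366/0.5136 = 0.4607

Final: 0.4607


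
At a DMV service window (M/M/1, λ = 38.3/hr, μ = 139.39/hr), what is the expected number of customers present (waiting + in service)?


ρ = λ/μ = 38.3/139.39 = 0.2748
L = ρ/(1−ρ) = 0.2748/(1 − 0.2748) = 0.2748/0.7252 = 0.3789

Final: 0.3789


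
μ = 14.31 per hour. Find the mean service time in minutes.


Mean service time = 1/μ = 1/14.31 hour = 0.06988 hour
In minutes: 0.06988 × 60 = 4.1929 min

Final: 4.1929 min


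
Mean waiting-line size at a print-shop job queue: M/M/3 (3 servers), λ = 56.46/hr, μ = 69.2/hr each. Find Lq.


a = λ/μ = 0.8159; ρ = a/3 = 0.2720
P₀ = 0.439932
Lq = P₀·a^c·ρ / (c!·(1−ρ)²) = 0.439932·0.54313·0.2720/(6·0.53003)
= 0.02043

Final: 0.02043


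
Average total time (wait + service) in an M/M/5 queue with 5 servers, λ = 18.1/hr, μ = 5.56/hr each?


a = 3.2554; ρ = 0.6511; P₀ = 0.034824
Lq = P₀·a^c·ρ/(c!(1−ρ)²) = 0.56741
Wq = Lq/λ = 0.56741/18.1 = 0.03135 hr
W = Wq + 1/μ = 0.03135 + 0.17986 = 0.21120 hr

Final: 0.21120 hr


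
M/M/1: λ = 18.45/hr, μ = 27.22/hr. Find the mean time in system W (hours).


W = 1/(μ−λ) = 1/(27.22 − 18.45) = 1/8.77 = 0.1140 hr

Final: 0.1140 hr


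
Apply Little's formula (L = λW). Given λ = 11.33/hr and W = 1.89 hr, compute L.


L = λW = 11.33·1.89 = 21.4137

Final: 21.4137


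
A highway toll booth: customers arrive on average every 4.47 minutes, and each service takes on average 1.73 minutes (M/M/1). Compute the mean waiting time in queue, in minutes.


λ = 60/4.47 = 13.4228 /hr
μ = 60/1.73 = 34.6821 /hr
ρ = λ/μ = 13.4228/34.6821 = 0.3870
Wq = ρ/(μ−λ) = 0.3870/(34.6821−13.4228) = 0.01820 hr
In minutes: 0.01820·60 = 1.092 min

Final: 1.092 min


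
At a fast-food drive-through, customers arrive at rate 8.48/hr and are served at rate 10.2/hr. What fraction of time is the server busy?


ρ = λ/μ = 8.48/10.2 = 0.8314

Final: 0.8314


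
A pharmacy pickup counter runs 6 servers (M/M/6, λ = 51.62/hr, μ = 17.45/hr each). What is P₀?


a = λ/μ = 51.62/17.45 = 2.9582; ρ = a/c = 0.4930
Σ_{k=0}^{5} a^k/k! (terms k=0..5) = 1.00000 + 2.95817 + 4.37537 + 4.31436 + 3.19065 + 1.88769 = 17.72624
Tail: a^6/(6!(1−ρ)) = 670.09351/(720·0.5070) = 1.83577
P₀ = 1/(17.72624 + 1.83577) = 1/19.56202 = 0.051119

Final: 0.051119


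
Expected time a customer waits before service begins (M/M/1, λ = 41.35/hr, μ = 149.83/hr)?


ρ = 41.35/149.83 = 0.2760
Wq = ρ/(μ−λ) = 0.2760/(149.83 − 41.35) = 0.2760/108.48 = 0.002544 hr

Final: 0.002544 hr


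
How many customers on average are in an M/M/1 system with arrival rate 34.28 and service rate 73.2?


ρ = λ/μ = 34.28/73.2 = 0.4683
L = ρ/(1−ρ) = 0.4683/(1 − 0.4683) = 0.4683/0.5317 = 0.8808

Final: 0.8808


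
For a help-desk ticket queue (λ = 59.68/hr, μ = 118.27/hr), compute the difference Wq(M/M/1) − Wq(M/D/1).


ρ = 59.68/118.27 = 0.5046
Wq(M/M/1) = ρ/(μ−λ) = 0.5046/58.59 = 0.008613 hr
Wq(M/D/1) = ρ/(2(μ−λ)) = 0.004306 hr
Savings = 0.008613 − 0.004306 = 0.004306 hr

Final: 0.004306 hr


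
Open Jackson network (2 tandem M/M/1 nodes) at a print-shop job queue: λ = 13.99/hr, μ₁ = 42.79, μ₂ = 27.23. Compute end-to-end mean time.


Each node sees arrival rate λ = 13.99/hr (tandem ⇒ throughput preserved).
W₁ = 1/(μ₁−λ) = 1/(42.79−13.99) = 0.03472 hr
W₂ = 1/(μ₂−λ) = 1/(27.23−13.99) = 0.07553 hr
W_total = W₁ + W₂ = 0.03472 + 0.07553 = 0.11025 hr

Final: 0.11025 hr


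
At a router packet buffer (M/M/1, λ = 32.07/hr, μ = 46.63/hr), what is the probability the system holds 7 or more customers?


ρ = 32.07/46.63 = 0.6878
P(N ≥ n) = ρ^n = 0.6878^7 = 0.072784

Final: 0.072784


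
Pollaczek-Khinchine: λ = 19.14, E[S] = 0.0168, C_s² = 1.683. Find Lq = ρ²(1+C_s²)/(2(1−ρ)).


ρ = λ·E[S] = 19.14·0.0168 = 0.3216
Lq = ρ²(1+C_s²)/(2(1−ρ)) = 0.1034·(1+1.683)/(2·0.6784)
= 0.1034·2.6830/1.3569 = 0.20445

Final: 0.20445


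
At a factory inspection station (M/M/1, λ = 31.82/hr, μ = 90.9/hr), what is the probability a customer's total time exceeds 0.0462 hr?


W ~ Exponential(μ−λ) for M/M/1.
μ − λ = 90.9 − 31.82 = 59.0800
P(W > t) = e^{−(μ−λ)t} = e^{−2.7295} = 0.065252

Final: 0.065252


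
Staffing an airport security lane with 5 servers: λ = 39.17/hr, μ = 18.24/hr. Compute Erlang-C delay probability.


a = λ/μ = 2.1475; ρ = a/5 = 0.4295
P₀ = 0.115512 (from M/M/c formula)
C(c,a) = [a^c/(c!(1−ρ))]·P₀ = [45.67133/(120·0.5705)]·0.115512
= 0.66712·0.115512 = 0.077060

Final: 0.077060


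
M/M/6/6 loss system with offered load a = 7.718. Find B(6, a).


B(c,a) = (a^c/c!) / Σ_{k=0}^{c} a^k/k!
a^6/6! = 293.559507
Σ terms (k=0..6): 1.00000 + 7.71800 + 29.78376 + 76.62369 + 147.84541 + 228.21418 + 293.55951 = 784.744553
B = 293.559507/784.744553 = 0.374083

Final: 0.374083


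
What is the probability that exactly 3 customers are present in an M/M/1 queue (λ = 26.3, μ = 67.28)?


ρ = 26.3/67.28 = 0.3909
P_n = (1−ρ)·ρ^n = (1 − 0.3909)·0.3909^3 = 0.6091·0.059732 = 0.036383

Final: 0.036383


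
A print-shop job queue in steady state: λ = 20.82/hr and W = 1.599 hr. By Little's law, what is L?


L = λW = 20.82·1.599 = 33.2912

Final: 33.2912


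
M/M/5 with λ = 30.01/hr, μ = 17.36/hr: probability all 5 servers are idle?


a = λ/μ = 30.01/17.36 = 1.7287; ρ = a/c = 0.3457
Σ_{k=0}^{4} a^k/k! (terms k=0..4) = 1.00000 + 1.72869 + 1.49418 + 0.86099 + 0.37210 = 5.45595
Tail: a^5/(5!(1−ρ)) = 15.43766/(120·0.6543) = 0.19663
P₀ = 1/(5.45595 + 0.19663) = 1/5.65258 = 0.176910

Final: 0.176910


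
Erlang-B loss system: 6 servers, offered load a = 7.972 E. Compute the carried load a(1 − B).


B(6,7.972) = 0.388224 (Erlang-B)
Carried load = a(1 − B) = 7.972·(1 − 0.388224) = 7.972·0.611776 = 4.8771 E

Final: 4.8771 Erlangs


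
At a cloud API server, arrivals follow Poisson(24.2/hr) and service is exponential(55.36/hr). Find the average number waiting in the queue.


ρ = 24.2/55.36 = 0.4371
Lq = ρ²/(1−ρ) = 0.1911/0.5629 = 0.3395

Final: 0.3395


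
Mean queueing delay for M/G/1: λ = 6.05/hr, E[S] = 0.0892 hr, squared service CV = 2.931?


ρ = λ·E[S] = 6.05·0.0892 = 0.5397
E[S²] = E[S]²(1+C_s²) = 0.0892²·(1+2.931) = 0.031278
Wq = λ·E[S²]/(2(1−ρ)) = 6.05·0.031278/(2·0.4603) = 0.20553 hr

Final: 0.20553 hr


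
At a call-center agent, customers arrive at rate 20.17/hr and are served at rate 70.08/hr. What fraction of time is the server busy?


ρ = λ/μ = 20.17/70.08 = 0.2878

Final: 0.2878


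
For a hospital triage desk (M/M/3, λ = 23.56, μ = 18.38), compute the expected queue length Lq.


a = λ/μ = 1.2818; ρ = a/3 = 0.4273
P₀ = 0.269087
Lq = P₀·a^c·ρ / (c!·(1−ρ)²) = 0.269087·2.10615·0.4273/(6·0.32801)
= 0.12304

Final: 0.12304


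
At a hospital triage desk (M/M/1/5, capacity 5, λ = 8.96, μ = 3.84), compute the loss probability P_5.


ρ = λ/μ = 8.96/3.84 = 2.3333
P_K = (1−ρ)ρ^K/(1−ρ^(K+1)) = (-1.3333·69.164609)/(1 − 161.384088)
= -92.219479/-160.384088 = 0.574991

Final: 0.574991


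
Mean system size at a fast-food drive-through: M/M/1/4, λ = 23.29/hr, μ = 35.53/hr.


ρ = 23.29/35.53 = 0.6555
L = ρ[1 − (K+1)ρ^K + Kρ^(K+1)] / [(1−ρ)(1−ρ^(K+1))]
Numerator: 0.6555·(1 − 5·0.184628 + 4·0.121024) = 0.367709
Denominator: (0.3445)·(0.878976) = 0.302805
L = 0.367709/0.302805 = 1.2143

Final: 1.2143


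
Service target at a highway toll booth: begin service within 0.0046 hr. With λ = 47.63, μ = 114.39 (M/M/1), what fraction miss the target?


ρ = 47.63/114.39 = 0.4164
P(Wq > t) = ρ·e^{−(μ−λ)t} = 0.4164·e^{−0.3071}
= 0.4164·0.735580 = 0.306283

Final: 0.306283


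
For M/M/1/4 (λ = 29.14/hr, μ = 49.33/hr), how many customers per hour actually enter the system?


ρ = 0.5907; P_K = (1−ρ)ρ^4/(1−ρ^5) = 0.053698
λ_eff = λ(1 − P_K) = 29.14·(1 − 0.053698) = 29.14·0.946302 = 27.5752 /hr

Final: 27.5752 /hr


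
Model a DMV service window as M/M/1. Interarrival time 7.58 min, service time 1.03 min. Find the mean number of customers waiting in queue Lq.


λ = 60/7.58 = 7.9156 /hr
μ = 60/1.03 = 58.2524 /hr
ρ = λ/μ = 7.9156/58.2524 = 0.1359
Lq = ρ²/(1−ρ) = 0.01846/0.8641 = 0.02137

Final: 0.02137


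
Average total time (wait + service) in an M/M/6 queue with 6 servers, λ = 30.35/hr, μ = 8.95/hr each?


a = 3.3911; ρ = 0.5652; P₀ = 0.032527
Lq = P₀·a^c·ρ/(c!(1−ρ)²) = 0.20535
Wq = Lq/λ = 0.20535/30.35 = 0.006766 hr
W = Wq + 1/μ = 0.006766 + 0.11173 = 0.11850 hr

Final: 0.11850 hr


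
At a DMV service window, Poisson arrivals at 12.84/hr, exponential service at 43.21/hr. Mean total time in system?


W = 1/(μ−λ) = 1/(43.21 − 12.84) = 1/30.37 = 0.03293 hr

Final: 0.03293 hr


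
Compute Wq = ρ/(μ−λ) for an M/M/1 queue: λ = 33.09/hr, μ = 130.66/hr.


ρ = 33.09/130.66 = 0.2533
Wq = ρ/(μ−λ) = 0.2533/(130.66 − 33.09) = 0.2533/97.57 = 0.002596 hr

Final: 0.002596 hr


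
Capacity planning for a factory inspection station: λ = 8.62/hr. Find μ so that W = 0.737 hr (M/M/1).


W = 1/(μ−λ) ⇒ μ − λ = 1/W = 1/0.737 = 1.3569
μ = λ + 1/W = 8.62 + 1.3569 = 9.9769 per hr

Final: 9.9769 /hr


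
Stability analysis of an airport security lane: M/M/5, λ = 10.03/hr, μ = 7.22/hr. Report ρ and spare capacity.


Total capacity cμ = 5·7.22 = 36.10/hr
ρ = λ/(cμ) = 10.03/36.10 = 0.2778
Stable ⇔ ρ < 1: YES
Spare capacity = cμ − λ = 36.10 − 10.03 = 26.07/hr

Final: ρ = 0.2778; stable; margin = 26.07/hr


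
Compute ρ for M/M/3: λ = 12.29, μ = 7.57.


ρ = λ/(cμ) = 12.29/(3·7.57) = 12.29/22.71 = 0.5412

Final: 0.5412


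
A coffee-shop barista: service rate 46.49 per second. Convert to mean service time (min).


Mean service time = 1/μ = 1/46.49 second = 0.02151 second
In minutes: 0.02151 × 0.0166667 = 0.0003585 min

Final: 0.0003585 min


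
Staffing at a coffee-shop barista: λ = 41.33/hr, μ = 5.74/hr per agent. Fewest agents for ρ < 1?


Stability requires cμ > λ ⇔ c > λ/μ.
λ/μ = 41.33/5.74 = 7.2003
Minimum integer c = ⌊7.2003⌋ + 1 = 8
Check: 8·5.74 = 45.92 > 41.33, while 7·5.74 = 40.18 ≤ 41.33

Final: 8 servers


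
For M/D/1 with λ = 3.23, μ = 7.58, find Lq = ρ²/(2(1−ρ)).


ρ = 3.23/7.58 = 0.4261
M/D/1: Lq = ρ²/(2(1−ρ)) = 0.1816/(2·0.5739) = 0.15820

Final: 0.15820


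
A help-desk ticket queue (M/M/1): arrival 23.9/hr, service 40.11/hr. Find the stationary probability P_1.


ρ = 23.9/40.11 = 0.5959
P_n = (1−ρ)·ρ^n = (1 − 0.5959)·0.5959^1 = 0.4041·0.595861 = 0.240811

Final: 0.240811


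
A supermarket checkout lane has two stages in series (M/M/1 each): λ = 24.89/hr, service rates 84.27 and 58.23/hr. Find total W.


Each node sees arrival rate λ = 24.89/hr (tandem ⇒ throughput preserved).
W₁ = 1/(μ₁−λ) = 1/(84.27−24.89) = 0.01684 hr
W₂ = 1/(μ₂−λ) = 1/(58.23−24.89) = 0.02999 hr
W_total = W₁ + W₂ = 0.01684 + 0.02999 = 0.04683 hr

Final: 0.04683 hr


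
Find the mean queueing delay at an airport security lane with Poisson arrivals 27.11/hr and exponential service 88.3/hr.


ρ = 27.11/88.3 = 0.3070
Wq = ρ/(μ−λ) = 0.3070/(88.3 − 27.11) = 0.3070/61.19 = 0.005018 hr

Final: 0.005018 hr


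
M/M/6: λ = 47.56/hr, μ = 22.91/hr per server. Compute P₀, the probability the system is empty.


a = λ/μ = 47.56/22.91 = 2.0759; ρ = a/c = 0.3460
Σ_{k=0}^{5} a^k/k! (terms k=0..5) = 1.00000 + 2.07595 + 2.15478 + 1.49107 + 0.77385 + 0.32129 = 7.81695
Tail: a^6/(6!(1−ρ)) = 80.03879/(720·0.6540) = 0.16997
P₀ = 1/(7.81695 + 0.16997) = 1/7.98692 = 0.125205

Final: 0.125205


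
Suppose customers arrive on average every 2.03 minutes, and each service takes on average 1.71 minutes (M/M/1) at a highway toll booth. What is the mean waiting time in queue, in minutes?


λ = 60/2.03 = 29.5567 /hr
μ = 60/1.71 = 35.0877 /hr
ρ = λ/μ = 29.5567/35.0877 = 0.8424
Wq = ρ/(μ−λ) = 0.8424/(35.0877−29.5567) = 0.15230 hr
In minutes: 0.15230·60 = 9.138 min

Final: 9.138 min


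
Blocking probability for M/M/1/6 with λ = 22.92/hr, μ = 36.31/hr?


ρ = λ/μ = 22.92/36.31 = 0.6312
P_K = (1−ρ)ρ^K/(1−ρ^(K+1)) = (0.3688·0.063260)/(1 − 0.039932)
= 0.023328/0.960068 = 0.024299

Final: 0.024299


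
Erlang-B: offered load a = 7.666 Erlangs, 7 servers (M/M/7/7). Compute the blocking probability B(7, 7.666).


B(c,a) = (a^c/c!) / Σ_{k=0}^{c} a^k/k!
a^7/7! = 308.710334
Σ terms (k=0..7): 1.00000 + 7.66600 + 29.38378 + 75.08535 + 143.90107 + 220.62912 + 281.89047 + 308.71033 = 1068.266115
B = 308.710334/1068.266115 = 0.288983

Final: 0.288983


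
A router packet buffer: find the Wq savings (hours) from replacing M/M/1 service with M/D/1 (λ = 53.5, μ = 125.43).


ρ = 53.5/125.43 = 0.4265
Wq(M/M/1) = ρ/(μ−λ) = 0.4265/71.93 = 0.005930 hr
Wq(M/D/1) = ρ/(2(μ−λ)) = 0.002965 hr
Savings = 0.005930 − 0.002965 = 0.002965 hr

Final: 0.002965 hr


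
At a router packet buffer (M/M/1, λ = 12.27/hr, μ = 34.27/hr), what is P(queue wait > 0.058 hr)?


ρ = 12.27/34.27 = 0.3580
P(Wq > t) = ρ·e^{−(μ−λ)t} = 0.3580·e^{−1.2760}
= 0.3580·0.279152 = 0.099947

Final: 0.099947


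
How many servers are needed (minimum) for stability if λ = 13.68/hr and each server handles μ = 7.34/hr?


Stability requires cμ > λ ⇔ c > λ/μ.
λ/μ = 13.68/7.34 = 1.8638
Minimum integer c = ⌊1.8638⌋ + 1 = 2
Check: 2·7.34 = 14.68 > 13.68, while 1·7.34 = 7.34 ≤ 13.68

Final: 2 servers


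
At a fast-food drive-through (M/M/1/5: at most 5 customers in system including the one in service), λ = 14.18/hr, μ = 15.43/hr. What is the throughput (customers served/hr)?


ρ = 0.9190; P_K = (1−ρ)ρ^5/(1−ρ^6) = 0.133541
λ_eff = λ(1 − P_K) = 14.18·(1 − 0.133541) = 14.18·0.866459 = 12.2864 /hr

Final: 12.2864 /hr


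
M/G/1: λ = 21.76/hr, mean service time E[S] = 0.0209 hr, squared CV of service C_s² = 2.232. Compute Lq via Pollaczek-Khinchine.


ρ = λ·E[S] = 21.76·0.0209 = 0.4548
Lq = ρ²(1+C_s²)/(2(1−ρ)) = 0.2068·(1+2.232)/(2·0.5452)
= 0.2068·3.2320/1.0904 = 0.61303

Final: 0.61303


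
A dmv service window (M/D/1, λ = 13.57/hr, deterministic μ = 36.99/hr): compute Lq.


ρ = 13.57/36.99 = 0.3669
M/D/1: Lq = ρ²/(2(1−ρ)) = 0.1346/(2·0.6331) = 0.10628

Final: 0.10628


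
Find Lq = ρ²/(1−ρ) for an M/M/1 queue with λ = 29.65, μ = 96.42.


ρ = 29.65/96.42 = 0.3075
Lq = ρ²/(1−ρ) = 0.09456/0.6925 = 0.1366

Final: 0.1366


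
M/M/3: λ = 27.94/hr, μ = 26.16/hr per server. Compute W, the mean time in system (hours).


a = 1.0680; ρ = 0.3560; P₀ = 0.338557
Lq = P₀·a^c·ρ/(c!(1−ρ)²) = 0.05901
Wq = Lq/λ = 0.05901/27.94 = 0.002112 hr
W = Wq + 1/μ = 0.002112 + 0.03823 = 0.04034 hr

Final: 0.04034 hr


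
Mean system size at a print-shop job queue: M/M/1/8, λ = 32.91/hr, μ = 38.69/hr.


ρ = 32.91/38.69 = 0.8506
L = ρ[1 − (K+1)ρ^K + Kρ^(K+1)] / [(1−ρ)(1−ρ^(K+1))]
Numerator: 0.8506·(1 − 9·0.274052 + 8·0.233111) = 0.338896
Denominator: (0.1494)·(0.766889) = 0.114568
L = 0.338896/0.114568 = 2.9580

Final: 2.9580


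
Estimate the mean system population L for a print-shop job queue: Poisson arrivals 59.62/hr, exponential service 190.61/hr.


ρ = λ/μ = 59.62/190.61 = 0.3128
L = ρ/(1−ρ) = 0.3128/(1 − 0.3128) = 0.3128/0.6872 = 0.4551

Final: 0.4551


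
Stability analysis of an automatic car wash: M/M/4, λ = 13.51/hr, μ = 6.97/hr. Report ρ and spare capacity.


Total capacity cμ = 4·6.97 = 27.88/hr
ρ = λ/(cμ) = 13.51/27.88 = 0.4846
Stable ⇔ ρ < 1: YES
Spare capacity = cμ − λ = 27.88 − 13.51 = 14.37/hr

Final: ρ = 0.4846; stable; margin = 14.37/hr


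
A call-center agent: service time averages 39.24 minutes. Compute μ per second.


μ = 1/(service time) in consistent units.
1 second = 0.0166667 min, so μ = 0.0166667/39.24 = 0.0004247 per second

Final: 0.0004247 /sec


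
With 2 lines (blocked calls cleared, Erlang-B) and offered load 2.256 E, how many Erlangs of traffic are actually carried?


B(2,2.256) = 0.438695 (Erlang-B)
Carried load = a(1 − B) = 2.256·(1 − 0.438695) = 2.256·0.561305 = 1.2663 E

Final: 1.2663 Erlangs


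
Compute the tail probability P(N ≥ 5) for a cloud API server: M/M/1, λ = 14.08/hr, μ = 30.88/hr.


ρ = 14.08/30.88 = 0.4560
P(N ≥ n) = ρ^n = 0.4560^5 = 0.019707

Final: 0.019707


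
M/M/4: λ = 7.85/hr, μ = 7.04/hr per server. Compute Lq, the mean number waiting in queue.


a = λ/μ = 1.1151; ρ = a/4 = 0.2788
P₀ = 0.327106
Lq = P₀·a^c·ρ / (c!·(1−ρ)²) = 0.327106·1.54592·0.2788/(24·0.52018)
= 0.01129

Final: 0.01129


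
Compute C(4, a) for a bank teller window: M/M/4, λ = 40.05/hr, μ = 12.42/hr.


a = λ/μ = 3.2246; ρ = a/4 = 0.8062
P₀ = 0.026141 (from M/M/c formula)
C(c,a) = [a^c/(c!(1−ρ))]·P₀ = [108.12440/(24·0.1938)]·0.026141
= 23.24169·0.026141 = 0.607564

Final: 0.607564


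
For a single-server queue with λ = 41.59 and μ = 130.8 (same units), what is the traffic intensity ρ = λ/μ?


ρ = λ/μ = 41.59/130.8 = 0.3180

Final: 0.3180


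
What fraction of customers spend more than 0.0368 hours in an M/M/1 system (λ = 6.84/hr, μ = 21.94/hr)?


W ~ Exponential(μ−λ) for M/M/1.
μ − λ = 21.94 − 6.84 = 15.1000
P(W > t) = e^{−(μ−λ)t} = e^{−0.5557} = 0.573682

Final: 0.573682


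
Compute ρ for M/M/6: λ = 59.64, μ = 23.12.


ρ = λ/(cμ) = 59.64/(6·23.12) = 59.64/138.72 = 0.4299

Final: 0.4299


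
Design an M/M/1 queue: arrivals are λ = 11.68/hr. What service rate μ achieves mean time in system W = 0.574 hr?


W = 1/(μ−λ) ⇒ μ − λ = 1/W = 1/0.574 = 1.7422
μ = λ + 1/W = 11.68 + 1.7422 = 13.4222 per hr

Final: 13.4222 /hr


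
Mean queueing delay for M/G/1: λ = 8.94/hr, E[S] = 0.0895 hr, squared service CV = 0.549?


ρ = λ·E[S] = 8.94·0.0895 = 0.8001
E[S²] = E[S]²(1+C_s²) = 0.0895²·(1+0.549) = 0.012408
Wq = λ·E[S²]/(2(1−ρ)) = 8.94·0.012408/(2·0.1999) = 0.27750 hr

Final: 0.27750 hr


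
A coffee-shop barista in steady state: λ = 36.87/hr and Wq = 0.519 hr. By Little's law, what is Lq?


Lq = λWq = 36.87·0.519 = 19.1355

Final: 19.1355


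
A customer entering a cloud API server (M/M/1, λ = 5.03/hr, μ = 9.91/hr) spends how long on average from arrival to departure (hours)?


W = 1/(μ−λ) = 1/(9.91 − 5.03) = 1/4.88 = 0.2049 hr

Final: 0.2049 hr


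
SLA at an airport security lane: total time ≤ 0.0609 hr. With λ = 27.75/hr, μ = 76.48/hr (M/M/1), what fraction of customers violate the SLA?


W ~ Exponential(μ−λ) for M/M/1.
μ − λ = 76.48 − 27.75 = 48.7300
P(W > t) = e^{−(μ−λ)t} = e^{−2.9677} = 0.051424

Final: 0.051424


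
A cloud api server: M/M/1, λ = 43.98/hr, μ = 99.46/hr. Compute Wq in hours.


ρ = 43.98/99.46 = 0.4422
Wq = ρ/(μ−λ) = 0.4422/(99.46 − 43.98) = 0.4422/55.48 = 0.007970 hr

Final: 0.007970 hr


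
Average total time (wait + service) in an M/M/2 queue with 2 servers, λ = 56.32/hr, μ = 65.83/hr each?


a = 0.8555; ρ = 0.4278; P₀ = 0.400787
Lq = P₀·a^c·ρ/(c!(1−ρ)²) = 0.19161
Wq = Lq/λ = 0.19161/56.32 = 0.003402 hr
W = Wq + 1/μ = 0.003402 + 0.01519 = 0.01859 hr

Final: 0.01859 hr


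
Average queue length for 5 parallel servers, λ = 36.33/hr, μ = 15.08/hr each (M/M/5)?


a = λ/μ = 2.4092; ρ = a/5 = 0.4818
P₀ = 0.088103
Lq = P₀·a^c·ρ / (c!·(1−ρ)²) = 0.088103·81.15593·0.4818/(120·0.26850)
= 0.10692

Final: 0.10692


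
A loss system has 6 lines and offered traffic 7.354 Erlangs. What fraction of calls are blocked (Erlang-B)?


B(c,a) = (a^c/c!) / Σ_{k=0}^{c} a^k/k!
a^6/6! = 219.689478
Σ terms (k=0..6): 1.00000 + 7.35400 + 27.04066 + 66.28567 + 121.86620 + 179.24080 + 219.68948 = 622.476803
B = 219.689478/622.476803 = 0.352928

Final: 0.352928


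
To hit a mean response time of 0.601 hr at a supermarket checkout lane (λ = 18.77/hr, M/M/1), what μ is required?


W = 1/(μ−λ) ⇒ μ − λ = 1/W = 1/0.601 = 1.6639
μ = λ + 1/W = 18.77 + 1.6639 = 20.4339 per hr

Final: 20.4339 /hr


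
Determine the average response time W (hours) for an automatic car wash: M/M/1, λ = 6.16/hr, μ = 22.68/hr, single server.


W = 1/(μ−λ) = 1/(22.68 − 6.16) = 1/16.52 = 0.06053 hr

Final: 0.06053 hr


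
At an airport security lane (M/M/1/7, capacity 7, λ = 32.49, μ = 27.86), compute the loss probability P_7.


ρ = λ/μ = 32.49/27.86 = 1.1662
P_K = (1−ρ)ρ^K/(1−ρ^(K+1)) = (-0.1662·2.933460)/(1 − 3.420966)
= -0.487506/-2.420966 = 0.201368

Final: 0.201368


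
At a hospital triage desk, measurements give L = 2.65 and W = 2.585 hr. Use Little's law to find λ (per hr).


λ = L/W = 2.65/2.585 = 1.0251 /hr

Final: 1.0251 /hr


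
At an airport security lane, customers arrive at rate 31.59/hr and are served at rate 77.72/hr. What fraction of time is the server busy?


ρ = λ/μ = 31.59/77.72 = 0.4065

Final: 0.4065


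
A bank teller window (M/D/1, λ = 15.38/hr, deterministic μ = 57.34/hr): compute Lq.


ρ = 15.38/57.34 = 0.2682
M/D/1: Lq = ρ²/(2(1−ρ)) = 0.07194/(2·0.7318) = 0.04916

Final: 0.04916


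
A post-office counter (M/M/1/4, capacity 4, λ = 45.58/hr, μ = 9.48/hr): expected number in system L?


ρ = 45.58/9.48 = 4.8080
L = ρ[1 − (K+1)ρ^K + Kρ^(K+1)] / [(1−ρ)(1−ρ^(K+1))]
Numerator: 4.8080·(1 − 5·534.396905 + 4·2569.389337) = 36572.530528
Denominator: (-3.8080)·(-2568.389337) = 9780.469945
L = 36572.530528/9780.469945 = 3.7393

Final: 3.7393


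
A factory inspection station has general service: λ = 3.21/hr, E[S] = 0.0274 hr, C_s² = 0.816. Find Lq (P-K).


ρ = λ·E[S] = 3.21·0.0274 = 0.08795
Lq = ρ²(1+C_s²)/(2(1−ρ)) = 0.007736·(1+0.816)/(2·0.9120)
= 0.007736·1.8160/1.8241 = 0.007702

Final: 0.007702


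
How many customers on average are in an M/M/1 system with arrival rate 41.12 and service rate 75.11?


ρ = λ/μ = 41.12/75.11 = 0.5475
L = ρ/(1−ρ) = 0.5475/(1 − 0.5475) = 0.5475/0.4525 = 1.2098

Final: 1.2098


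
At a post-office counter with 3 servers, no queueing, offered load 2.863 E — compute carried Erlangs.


B(3,2.863) = 0.329433 (Erlang-B)
Carried load = a(1 − B) = 2.863·(1 − 0.329433) = 2.863·0.670567 = 1.9198 E

Final: 1.9198 Erlangs


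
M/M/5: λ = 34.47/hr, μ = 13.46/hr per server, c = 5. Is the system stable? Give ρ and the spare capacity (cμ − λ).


Total capacity cμ = 5·13.46 = 67.30/hr
ρ = λ/(cμ) = 34.47/67.30 = 0.5122
Stable ⇔ ρ < 1: YES
Spare capacity = cμ − λ = 67.30 − 34.47 = 32.83/hr

Final: ρ = 0.5122; stable; margin = 32.83/hr


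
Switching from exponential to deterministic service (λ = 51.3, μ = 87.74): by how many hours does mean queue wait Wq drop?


ρ = 51.3/87.74 = 0.5847
Wq(M/M/1) = ρ/(μ−λ) = 0.5847/36.44 = 0.01605 hr
Wq(M/D/1) = ρ/(2(μ−λ)) = 0.008023 hr
Savings = 0.01605 − 0.008023 = 0.008023 hr

Final: 0.008023 hr


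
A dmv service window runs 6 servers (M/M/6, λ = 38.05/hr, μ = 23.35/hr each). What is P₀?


a = λ/μ = 38.05/23.35 = 1.6296; ρ = a/c = 0.2716
Σ_{k=0}^{5} a^k/k! (terms k=0..5) = 1.00000 + 1.62955 + 1.32772 + 0.72119 + 0.29381 + 0.09575 = 5.06802
Tail: a^6/(6!(1−ρ)) = 18.72435/(720·0.7284) = 0.03570
P₀ = 1/(5.06802 + 0.03570) = 1/5.10372 = 0.195935

Final: 0.195935


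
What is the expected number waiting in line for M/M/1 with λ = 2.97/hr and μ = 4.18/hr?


ρ = 2.97/4.18 = 0.7105
Lq = ρ²/(1−ρ) = 0.5048/0.2895 = 1.7440

Final: 1.7440


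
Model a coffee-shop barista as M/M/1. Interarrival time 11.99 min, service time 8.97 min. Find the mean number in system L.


λ = 60/11.99 = 5.0042 /hr
μ = 60/8.97 = 6.6890 /hr
ρ = λ/μ = 5.0042/6.6890 = 0.7481
L = ρ/(1−ρ) = 0.7481/0.2519 = 2.9702

Final: 2.9702


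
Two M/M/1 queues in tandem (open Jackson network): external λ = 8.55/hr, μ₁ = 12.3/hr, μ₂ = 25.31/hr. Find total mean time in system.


Each node sees arrival rate λ = 8.55/hr (tandem ⇒ throughput preserved).
W₁ = 1/(μ₁−λ) = 1/(12.3−8.55) = 0.26667 hr
W₂ = 1/(μ₂−λ) = 1/(25.31−8.55) = 0.05967 hr
W_total = W₁ + W₂ = 0.26667 + 0.05967 = 0.32633 hr

Final: 0.32633 hr


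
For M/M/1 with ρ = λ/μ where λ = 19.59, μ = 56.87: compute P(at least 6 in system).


ρ = 19.59/56.87 = 0.3445
P(N ≥ n) = ρ^n = 0.3445^6 = 0.001671

Final: 0.001671


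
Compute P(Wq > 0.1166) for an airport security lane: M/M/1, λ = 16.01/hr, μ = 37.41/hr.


ρ = 16.01/37.41 = 0.4280
P(Wq > t) = ρ·e^{−(μ−λ)t} = 0.4280·e^{−2.4952}
= 0.4280·0.082477 = 0.035297

Final: 0.035297


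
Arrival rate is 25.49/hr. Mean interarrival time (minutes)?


Mean interarrival time = 1/λ = 1/25.49 hour = 0.03923 hour
In minutes: 0.03923 × 60 = 2.3539 min

Final: 2.3539 min


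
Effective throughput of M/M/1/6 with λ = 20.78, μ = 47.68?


ρ = 0.4358; P_K = (1−ρ)ρ^6/(1−ρ^7) = 0.003878
λ_eff = λ(1 − P_K) = 20.78·(1 − 0.003878) = 20.78·0.996122 = 20.6994 /hr

Final: 20.6994 /hr


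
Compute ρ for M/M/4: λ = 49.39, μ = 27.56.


ρ = λ/(cμ) = 49.39/(4·27.56) = 49.39/110.24 = 0.4480

Final: 0.4480


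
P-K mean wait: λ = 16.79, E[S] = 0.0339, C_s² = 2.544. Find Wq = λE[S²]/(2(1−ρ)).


ρ = λ·E[S] = 16.79·0.0339 = 0.5692
E[S²] = E[S]²(1+C_s²) = 0.0339²·(1+2.544) = 0.004073
Wq = λ·E[S²]/(2(1−ρ)) = 16.79·0.004073/(2·0.4308) = 0.07936 hr

Final: 0.07936 hr


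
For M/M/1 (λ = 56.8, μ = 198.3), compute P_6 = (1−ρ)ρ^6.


ρ = 56.8/198.3 = 0.2864
P_n = (1−ρ)·ρ^n = (1 − 0.2864)·0.2864^6 = 0.7136·0.0005523 = 0.0003941

Final: 0.0003941


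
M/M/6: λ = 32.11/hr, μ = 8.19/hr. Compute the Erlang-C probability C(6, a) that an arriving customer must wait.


a = λ/μ = 3.9206; ρ = a/6 = 0.6534
P₀ = 0.018258 (from M/M/c formula)
C(c,a) = [a^c/(c!(1−ρ))]·P₀ = [3631.93797/(720·0.3466)]·0.018258
= 14.55548·0.018258 = 0.265753

Final: 0.265753


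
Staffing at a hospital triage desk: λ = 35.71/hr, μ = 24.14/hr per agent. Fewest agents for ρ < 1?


Stability requires cμ > λ ⇔ c > λ/μ.
λ/μ = 35.71/24.14 = 1.4793
Minimum integer c = ⌊1.4793⌋ + 1 = 2
Check: 2·24.14 = 48.28 > 35.71, while 1·24.14 = 24.14 ≤ 35.71

Final: 2 servers


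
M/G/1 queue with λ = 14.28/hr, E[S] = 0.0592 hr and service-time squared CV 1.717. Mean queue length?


ρ = λ·E[S] = 14.28·0.0592 = 0.8454
Lq = ρ²(1+C_s²)/(2(1−ρ)) = 0.7147·(1+1.717)/(2·0.1546)
= 0.7147·2.7170/0.3092 = 6.27889

Final: 6.27889


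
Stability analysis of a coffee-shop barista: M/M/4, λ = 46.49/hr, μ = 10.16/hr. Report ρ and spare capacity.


Total capacity cμ = 4·10.16 = 40.64/hr
ρ = λ/(cμ) = 46.49/40.64 = 1.1439
Stable ⇔ ρ < 1: NO
Spare capacity = cμ − λ = 40.64 − 46.49 = -5.85/hr

Final: ρ = 1.1439; unstable; margin = -5.85/hr


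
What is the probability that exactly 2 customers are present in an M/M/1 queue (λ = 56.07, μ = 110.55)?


ρ = 56.07/110.55 = 0.5072
P_n = (1−ρ)·ρ^n = (1 − 0.5072)·0.5072^2 = 0.4928·0.257243 = 0.126772

Final: 0.126772


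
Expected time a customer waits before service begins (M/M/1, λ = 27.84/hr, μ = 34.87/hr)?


ρ = 27.84/34.87 = 0.7984
Wq = ρ/(μ−λ) = 0.7984/(34.87 − 27.84) = 0.7984/7.03 = 0.1136 hr

Final: 0.1136 hr


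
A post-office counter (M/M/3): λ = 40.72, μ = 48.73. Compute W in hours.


a = 0.8356; ρ = 0.2785; P₀ = 0.431117
Lq = P₀·a^c·ρ/(c!(1−ρ)²) = 0.02244
Wq = Lq/λ = 0.02244/40.72 = 0.0005510 hr
W = Wq + 1/μ = 0.0005510 + 0.02052 = 0.02107 hr

Final: 0.02107 hr


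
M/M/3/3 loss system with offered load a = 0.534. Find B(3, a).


B(c,a) = (a^c/c!) / Σ_{k=0}^{c} a^k/k!
a^3/3! = 0.025379
Σ terms (k=0..3): 1.00000 + 0.53400 + 0.14258 + 0.02538 = 1.701957
B = 0.025379/1.701957 = 0.014912

Final: 0.014912


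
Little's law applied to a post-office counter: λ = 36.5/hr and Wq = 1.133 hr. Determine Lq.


Lq = λWq = 36.5·1.133 = 41.3545

Final: 41.3545


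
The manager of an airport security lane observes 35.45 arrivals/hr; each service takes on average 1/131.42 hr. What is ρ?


ρ = λ/μ = 35.45/131.42 = 0.2697

Final: 0.2697


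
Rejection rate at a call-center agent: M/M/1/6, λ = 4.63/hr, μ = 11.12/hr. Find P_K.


ρ = λ/μ = 4.63/11.12 = 0.4164
P_K = (1−ρ)ρ^K/(1−ρ^(K+1)) = (0.5836·0.005210)/(1 − 0.002169)
= 0.003041/0.997831 = 0.003047

Final: 0.003047


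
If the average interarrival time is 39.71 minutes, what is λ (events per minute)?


λ = 1/(interarrival time) in consistent units.
1 minute = 1 min, so λ = 1/39.71 = 0.02518 per minute

Final: 0.02518 /min


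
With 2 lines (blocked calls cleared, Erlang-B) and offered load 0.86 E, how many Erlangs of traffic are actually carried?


B(2,0.86) = 0.165844 (Erlang-B)
Carried load = a(1 − B) = 0.86·(1 − 0.165844) = 0.86·0.834156 = 0.7174 E

Final: 0.7174 Erlangs


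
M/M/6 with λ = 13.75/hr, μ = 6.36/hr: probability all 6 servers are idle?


a = λ/μ = 13.75/6.36 = 2.1619; ρ = a/c = 0.3603
Σ_{k=0}^{5} a^k/k! (terms k=0..5) = 1.00000 + 2.16195 + 2.33701 + 1.68417 + 0.91027 + 0.39359 = 8.48700
Tail: a^6/(6!(1−ρ)) = 102.11123/(720·0.6397) = 0.22171
P₀ = 1/(8.48700 + 0.22171) = 1/8.70870 = 0.114828

Final: 0.114828


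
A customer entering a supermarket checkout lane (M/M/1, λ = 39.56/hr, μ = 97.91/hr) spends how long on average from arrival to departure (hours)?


W = 1/(μ−λ) = 1/(97.91 − 39.56) = 1/58.35 = 0.01714 hr

Final: 0.01714 hr


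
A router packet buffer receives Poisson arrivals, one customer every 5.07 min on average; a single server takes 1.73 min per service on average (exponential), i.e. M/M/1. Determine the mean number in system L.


λ = 60/5.07 = 11.8343 /hr
μ = 60/1.73 = 34.6821 /hr
ρ = λ/μ = 11.8343/34.6821 = 0.3412
L = ρ/(1−ρ) = 0.3412/0.6588 = 0.5180

Final: 0.5180


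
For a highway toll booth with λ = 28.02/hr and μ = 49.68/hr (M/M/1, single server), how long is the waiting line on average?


ρ = 28.02/49.68 = 0.5640
Lq = ρ²/(1−ρ) = 0.3181/0.4360 = 0.7296

Final: 0.7296


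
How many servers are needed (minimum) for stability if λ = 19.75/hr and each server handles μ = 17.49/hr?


Stability requires cμ > λ ⇔ c > λ/μ.
λ/μ = 19.75/17.49 = 1.1292
Minimum integer c = ⌊1.1292⌋ + 1 = 2
Check: 2·17.49 = 34.98 > 19.75, while 1·17.49 = 17.49 ≤ 19.75

Final: 2 servers


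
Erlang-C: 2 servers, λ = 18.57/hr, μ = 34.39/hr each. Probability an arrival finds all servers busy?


a = λ/μ = 0.5400; ρ = a/2 = 0.2700
P₀ = 0.574814 (from M/M/c formula)
C(c,a) = [a^c/(c!(1−ρ))]·P₀ = [0.29158/(2·0.7300)]·0.574814
= 0.19971·0.574814 = 0.114797

Final: 0.114797


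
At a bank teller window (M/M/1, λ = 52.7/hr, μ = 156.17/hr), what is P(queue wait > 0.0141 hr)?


ρ = 52.7/156.17 = 0.3375
P(Wq > t) = ρ·e^{−(μ−λ)t} = 0.3375·e^{−1.4589}
= 0.3375·0.232486 = 0.078453

Final: 0.078453


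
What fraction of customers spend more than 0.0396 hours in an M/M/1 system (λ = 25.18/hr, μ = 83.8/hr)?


W ~ Exponential(μ−λ) for M/M/1.
μ − λ = 83.8 − 25.18 = 58.6200
P(W > t) = e^{−(μ−λ)t} = e^{−2.3214} = 0.098141

Final: 0.098141


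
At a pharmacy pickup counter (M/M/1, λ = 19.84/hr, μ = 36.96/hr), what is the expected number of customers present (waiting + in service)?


ρ = λ/μ = 19.84/36.96 = 0.5368
L = ρ/(1−ρ) = 0.5368/(1 − 0.5368) = 0.5368/0.4632 = 1.1589

Final: 1.1589


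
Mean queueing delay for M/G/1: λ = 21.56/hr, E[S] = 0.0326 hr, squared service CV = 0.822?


ρ = λ·E[S] = 21.56·0.0326 = 0.7029
E[S²] = E[S]²(1+C_s²) = 0.0326²·(1+0.822) = 0.001936
Wq = λ·E[S²]/(2(1−ρ)) = 21.56·0.001936/(2·0.2971) = 0.07025 hr

Final: 0.07025 hr


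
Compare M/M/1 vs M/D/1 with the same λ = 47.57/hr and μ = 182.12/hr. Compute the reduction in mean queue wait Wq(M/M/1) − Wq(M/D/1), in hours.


ρ = 47.57/182.12 = 0.2612
Wq(M/M/1) = ρ/(μ−λ) = 0.2612/134.55 = 0.001941 hr
Wq(M/D/1) = ρ/(2(μ−λ)) = 0.0009706 hr
Savings = 0.001941 − 0.0009706 = 0.0009706 hr

Final: 0.0009706 hr


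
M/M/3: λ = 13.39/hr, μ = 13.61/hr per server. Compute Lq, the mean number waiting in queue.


a = λ/μ = 0.9838; ρ = a/3 = 0.3279
P₀ = 0.369827
Lq = P₀·a^c·ρ / (c!·(1−ρ)²) = 0.369827·0.95229·0.3279/(6·0.45166)
= 0.04262

Final: 0.04262


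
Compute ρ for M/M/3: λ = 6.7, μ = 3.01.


ρ = λ/(cμ) = 6.7/(3·3.01) = 6.7/9.03 = 0.7420

Final: 0.7420


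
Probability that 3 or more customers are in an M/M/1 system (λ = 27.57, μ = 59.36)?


ρ = 27.57/59.36 = 0.4645
P(N ≥ n) = ρ^n = 0.4645^3 = 0.100191

Final: 0.100191


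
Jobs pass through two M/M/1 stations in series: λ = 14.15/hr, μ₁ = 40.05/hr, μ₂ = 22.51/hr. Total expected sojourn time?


Each node sees arrival rate λ = 14.15/hr (tandem ⇒ throughput preserved).
W₁ = 1/(μ₁−λ) = 1/(40.05−14.15) = 0.03861 hr
W₂ = 1/(μ₂−λ) = 1/(22.51−14.15) = 0.11962 hr
W_total = W₁ + W₂ = 0.03861 + 0.11962 = 0.15823 hr

Final: 0.15823 hr


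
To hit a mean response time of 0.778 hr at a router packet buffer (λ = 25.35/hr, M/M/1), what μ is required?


W = 1/(μ−λ) ⇒ μ − λ = 1/W = 1/0.778 = 1.2853
μ = λ + 1/W = 25.35 + 1.2853 = 26.6353 per hr

Final: 26.6353 /hr


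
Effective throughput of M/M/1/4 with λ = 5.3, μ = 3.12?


ρ = 1.6987; P_K = (1−ρ)ρ^4/(1−ρ^5) = 0.442612
λ_eff = λ(1 − P_K) = 5.3·(1 − 0.442612) = 5.3·0.557388 = 2.9542 /hr

Final: 2.9542 /hr


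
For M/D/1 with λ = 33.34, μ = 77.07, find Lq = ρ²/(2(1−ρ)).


ρ = 33.34/77.07 = 0.4326
M/D/1: Lq = ρ²/(2(1−ρ)) = 0.1871/(2·0.5674) = 0.16491

Final: 0.16491


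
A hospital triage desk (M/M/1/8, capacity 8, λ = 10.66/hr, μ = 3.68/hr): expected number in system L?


ρ = 10.66/3.68 = 2.8967
L = ρ[1 − (K+1)ρ^K + Kρ^(K+1)] / [(1−ρ)(1−ρ^(K+1))]
Numerator: 2.8967·(1 − 9·4957.641152 + 8·14360.993120) = 203554.364445
Denominator: (-1.8967)·(-14359.993120) = 27237.160864
L = 203554.364445/27237.160864 = 7.4734

Final: 7.4734


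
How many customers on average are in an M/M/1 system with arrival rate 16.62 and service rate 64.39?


ρ = λ/μ = 16.62/64.39 = 0.2581
L = ρ/(1−ρ) = 0.2581/(1 − 0.2581) = 0.2581/0.7419 = 0.3479

Final: 0.3479


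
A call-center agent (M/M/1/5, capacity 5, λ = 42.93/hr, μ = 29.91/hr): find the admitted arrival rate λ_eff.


ρ = 1.4353; P_K = (1−ρ)ρ^5/(1−ρ^6) = 0.342453
λ_eff = λ(1 − P_K) = 42.93·(1 − 0.342453) = 42.93·0.657547 = 28.2285 /hr

Final: 28.2285 /hr


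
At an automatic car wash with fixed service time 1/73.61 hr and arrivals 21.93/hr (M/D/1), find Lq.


ρ = 21.93/73.61 = 0.2979
M/D/1: Lq = ρ²/(2(1−ρ)) = 0.08876/(2·0.7021) = 0.06321

Final: 0.06321


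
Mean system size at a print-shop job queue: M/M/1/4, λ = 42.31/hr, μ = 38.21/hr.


ρ = 42.31/38.21 = 1.1073
L = ρ[1 − (K+1)ρ^K + Kρ^(K+1)] / [(1−ρ)(1−ρ^(K+1))]
Numerator: 1.1073·(1 − 5·1.503363 + 4·1.664677) = 0.157116
Denominator: (-0.1073)·(-0.664677) = 0.071321
L = 0.157116/0.071321 = 2.2029

Final: 2.2029


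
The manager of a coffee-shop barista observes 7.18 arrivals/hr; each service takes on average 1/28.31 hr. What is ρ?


ρ = λ/μ = 7.18/28.31 = 0.2536

Final: 0.2536


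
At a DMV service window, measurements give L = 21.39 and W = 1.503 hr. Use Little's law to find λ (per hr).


λ = L/W = 21.39/1.503 = 14.2315 /hr

Final: 14.2315 /hr


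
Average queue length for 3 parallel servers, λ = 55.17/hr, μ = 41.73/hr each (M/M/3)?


a = λ/μ = 1.3221; ρ = a/3 = 0.4407
P₀ = 0.257427
Lq = P₀·a^c·ρ / (c!·(1−ρ)²) = 0.257427·2.31081·0.4407/(6·0.31283)
= 0.13967

Final: 0.13967


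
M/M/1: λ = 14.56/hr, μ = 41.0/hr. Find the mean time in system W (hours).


W = 1/(μ−λ) = 1/(41.0 − 14.56) = 1/26.44 = 0.03782 hr

Final: 0.03782 hr


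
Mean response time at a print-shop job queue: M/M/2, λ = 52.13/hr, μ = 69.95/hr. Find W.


a = 0.7452; ρ = 0.3726; P₀ = 0.457064
Lq = P₀·a^c·ρ/(c!(1−ρ)²) = 0.12016
Wq = Lq/λ = 0.12016/52.13 = 0.002305 hr
W = Wq + 1/μ = 0.002305 + 0.01430 = 0.01660 hr

Final: 0.01660 hr


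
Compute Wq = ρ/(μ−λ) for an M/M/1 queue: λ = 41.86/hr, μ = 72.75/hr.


ρ = 41.86/72.75 = 0.5754
Wq = ρ/(μ−λ) = 0.5754/(72.75 − 41.86) = 0.5754/30.89 = 0.01863 hr

Final: 0.01863 hr


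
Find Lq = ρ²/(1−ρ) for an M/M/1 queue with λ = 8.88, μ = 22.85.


ρ = 8.88/22.85 = 0.3886
Lq = ρ²/(1−ρ) = 0.1510/0.6114 = 0.2470

Final: 0.2470


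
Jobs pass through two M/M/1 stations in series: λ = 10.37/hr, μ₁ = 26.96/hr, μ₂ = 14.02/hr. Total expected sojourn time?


Each node sees arrival rate λ = 10.37/hr (tandem ⇒ throughput preserved).
W₁ = 1/(μ₁−λ) = 1/(26.96−10.37) = 0.06028 hr
W₂ = 1/(μ₂−λ) = 1/(14.02−10.37) = 0.27397 hr
W_total = W₁ + W₂ = 0.06028 + 0.27397 = 0.33425 hr

Final: 0.33425 hr
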